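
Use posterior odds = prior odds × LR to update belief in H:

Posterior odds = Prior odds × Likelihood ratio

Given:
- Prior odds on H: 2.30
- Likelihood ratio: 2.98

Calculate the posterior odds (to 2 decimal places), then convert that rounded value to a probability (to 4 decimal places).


Step 1: Calculate posterior odds
Posterior odds = Prior odds × LR
               = 2.30 × 2.98
               = 6.85

Step 2: Convert to probability
P(H|E) = Posterior odds / (1 + Posterior odds)
       = 6.85 / (1 + 6.85)
       = 6.85 / 7.85
       = 0.8726

The evidence increased P(H) from 0.6970 to 0.8726.


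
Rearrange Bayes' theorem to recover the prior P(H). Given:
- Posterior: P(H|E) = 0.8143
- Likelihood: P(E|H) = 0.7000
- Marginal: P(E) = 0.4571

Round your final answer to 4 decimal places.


From Bayes' theorem: P(H|E) = P(E|H) × P(H) / P(E)

Rearranging for P(H):
P(H) = P(H|E) × P(E) / P(E|H)
     = 0.8143 × 0.4571 / 0.7000
     = 0.37221653 / 0.7000
     = 0.5317


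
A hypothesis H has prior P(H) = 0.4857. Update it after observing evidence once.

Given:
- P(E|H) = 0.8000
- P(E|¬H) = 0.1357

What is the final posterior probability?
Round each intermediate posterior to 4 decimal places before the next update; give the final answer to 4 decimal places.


Sequential Bayesian updating:

Initial prior: P(H) = 0.4857

Update 1:
  P(E) = 0.8000 × 0.4857 + 0.1357 × 0.5143 = 0.38856000 + 0.06979051 = 0.45835051
  P(H|E) = 0.38856000 / 0.45835051 = 0.8477

Final posterior: 0.8477


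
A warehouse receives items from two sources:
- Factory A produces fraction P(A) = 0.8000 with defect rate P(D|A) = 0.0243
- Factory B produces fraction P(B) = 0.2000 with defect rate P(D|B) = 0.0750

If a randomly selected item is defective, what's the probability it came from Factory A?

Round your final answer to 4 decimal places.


Let A = from Factory A, D = defective

Given:
- P(A) = 0.8000, P(B) = 0.2000
- P(D|A) = 0.0243, P(D|B) = 0.0750

Step 1: Find P(D)
P(D) = P(D|A)P(A) + P(D|B)P(B)
     = 0.0243 × 0.8000 + 0.0750 × 0.2000
     = 0.01944000 + 0.01500000
     = 0.03444000

Step 2: Apply Bayes' theorem
P(A|D) = P(D|A)P(A) / P(D)
       = 0.01944000 / 0.03444000
       = 0.5645


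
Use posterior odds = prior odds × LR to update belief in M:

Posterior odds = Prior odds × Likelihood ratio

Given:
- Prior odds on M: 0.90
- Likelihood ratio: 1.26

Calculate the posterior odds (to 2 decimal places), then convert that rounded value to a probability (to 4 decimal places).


Step 1: Calculate posterior odds
Posterior odds = Prior odds × LR
               = 0.90 × 1.26
               = 1.13

Step 2: Convert to probability
P(M|E) = Posterior odds / (1 + Posterior odds)
       = 1.13 / (1 + 1.13)
       = 1.13 / 2.13
       = 0.5305

The evidence increased P(M) from 0.4737 to 0.5305.


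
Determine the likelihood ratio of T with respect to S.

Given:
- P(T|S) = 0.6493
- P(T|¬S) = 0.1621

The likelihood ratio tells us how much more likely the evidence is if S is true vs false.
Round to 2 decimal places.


Likelihood Ratio (LR) = P(T|S) / P(T|¬S)

LR = 0.6493 / 0.1621
   = 4.01

The evidence is 4.01 times more likely if S is true than if S is false.
Since LR > 1, the evidence supports S over ¬S.


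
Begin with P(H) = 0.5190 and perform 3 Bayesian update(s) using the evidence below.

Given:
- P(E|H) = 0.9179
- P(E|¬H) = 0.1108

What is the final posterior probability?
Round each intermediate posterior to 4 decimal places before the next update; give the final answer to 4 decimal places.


Sequential Bayesian updating:

Initial prior: P(H) = 0.5190

Update 1:
  P(E) = 0.9179 × 0.5190 + 0.1108 × 0.4810 = 0.47639010 + 0.05329480 = 0.52968490
  P(H|E) = 0.47639010 / 0.52968490 = 0.8994

Update 2:
  P(E) = 0.9179 × 0.8994 + 0.1108 × 0.1006 = 0.82555926 + 0.01114648 = 0.83670574
  P(H|E) = 0.82555926 / 0.83670574 = 0.9867

Update 3:
  P(E) = 0.9179 × 0.9867 + 0.1108 × 0.0133 = 0.90569193 + 0.00147364 = 0.90716557
  P(H|E) = 0.90569193 / 0.90716557 = 0.9984

Final posterior: 0.9984


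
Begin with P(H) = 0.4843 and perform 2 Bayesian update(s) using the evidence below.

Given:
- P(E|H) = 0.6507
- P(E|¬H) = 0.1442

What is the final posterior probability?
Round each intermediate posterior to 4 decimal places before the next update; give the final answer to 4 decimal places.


Sequential Bayesian updating:

Initial prior: P(H) = 0.4843

Update 1:
  P(E) = 0.6507 × 0.4843 + 0.1442 × 0.5157 = 0.31513401 + 0.07436394 = 0.38949795
  P(H|E) = 0.31513401 / 0.38949795 = 0.8091

Update 2:
  P(E) = 0.6507 × 0.8091 + 0.1442 × 0.1909 = 0.52648137 + 0.02752778 = 0.55400915
  P(H|E) = 0.52648137 / 0.55400915 = 0.9503

Final posterior: 0.9503


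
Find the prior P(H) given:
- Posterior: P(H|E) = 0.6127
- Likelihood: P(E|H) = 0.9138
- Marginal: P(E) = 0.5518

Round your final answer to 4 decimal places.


From Bayes' theorem: P(H|E) = P(E|H) × P(H) / P(E)

Rearranging for P(H):
P(H) = P(H|E) × P(E) / P(E|H)
     = 0.6127 × 0.5518 / 0.9138
     = 0.33808786 / 0.9138
     = 0.3700


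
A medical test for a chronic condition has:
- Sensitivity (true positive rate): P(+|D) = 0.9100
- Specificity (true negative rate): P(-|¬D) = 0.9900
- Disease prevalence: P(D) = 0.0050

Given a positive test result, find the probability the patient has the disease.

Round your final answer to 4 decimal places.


Let D = has disease, + = positive test

Given:
- P(D) = 0.0050 (prevalence)
- P(+|D) = 0.9100 (sensitivity)
- P(-|¬D) = 0.9900 (specificity)
- P(+|¬D) = 0.0100 (false positive rate = 1 - specificity)

Step 1: Find P(+)
P(+) = P(+|D)P(D) + P(+|¬D)P(¬D)
     = 0.9100 × 0.0050 + 0.0100 × 0.9950
     = 0.00455000 + 0.00995000
     = 0.01450000

Step 2: Apply Bayes' theorem for P(D|+)
P(D|+) = P(+|D)P(D) / P(+)
       = 0.00455000 / 0.01450000
       = 0.3138


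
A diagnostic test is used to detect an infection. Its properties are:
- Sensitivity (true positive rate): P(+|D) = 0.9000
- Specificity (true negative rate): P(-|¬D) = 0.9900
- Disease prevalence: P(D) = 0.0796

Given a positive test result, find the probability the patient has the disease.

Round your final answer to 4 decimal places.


Let D = has disease, + = positive test

Given:
- P(D) = 0.0796 (prevalence)
- P(+|D) = 0.9000 (sensitivity)
- P(-|¬D) = 0.9900 (specificity)
- P(+|¬D) = 0.0100 (false positive rate = 1 - specificity)

Step 1: Find P(+)
P(+) = P(+|D)P(D) + P(+|¬D)P(¬D)
     = 0.9000 × 0.0796 + 0.0100 × 0.9204
     = 0.07164000 + 0.00920400
     = 0.08084400

Step 2: Apply Bayes' theorem for P(D|+)
P(D|+) = P(+|D)P(D) / P(+)
       = 0.07164000 / 0.08084400
       = 0.8862


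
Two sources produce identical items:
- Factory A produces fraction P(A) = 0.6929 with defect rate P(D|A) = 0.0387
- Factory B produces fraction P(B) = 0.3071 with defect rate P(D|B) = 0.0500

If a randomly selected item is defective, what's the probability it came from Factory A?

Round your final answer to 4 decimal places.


Let A = from Factory A, D = defective

Given:
- P(A) = 0.6929, P(B) = 0.3071
- P(D|A) = 0.0387, P(D|B) = 0.0500

Step 1: Find P(D)
P(D) = P(D|A)P(A) + P(D|B)P(B)
     = 0.0387 × 0.6929 + 0.0500 × 0.3071
     = 0.02681523 + 0.01535500
     = 0.04217023

Step 2: Apply Bayes' theorem
P(A|D) = P(D|A)P(A) / P(D)
       = 0.02681523 / 0.04217023
       = 0.6359


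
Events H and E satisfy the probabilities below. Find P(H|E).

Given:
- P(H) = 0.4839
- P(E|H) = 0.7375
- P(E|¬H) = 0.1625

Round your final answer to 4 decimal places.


Bayes' theorem: P(H|E) = P(E|H) × P(H) / P(E)

Step 1: Calculate P(E) using law of total probability
P(E) = P(E|H)P(H) + P(E|¬H)P(¬H)
     = 0.7375 × 0.4839 + 0.1625 × 0.5161
     = 0.35687625 + 0.08386625
     = 0.44074250

Step 2: Apply Bayes' theorem
P(H|E) = P(E|H) × P(H) / P(E)
       = 0.35687625 / 0.44074250
       = 0.8097


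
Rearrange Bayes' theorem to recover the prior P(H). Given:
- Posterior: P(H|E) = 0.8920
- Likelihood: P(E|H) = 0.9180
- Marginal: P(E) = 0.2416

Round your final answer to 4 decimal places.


From Bayes' theorem: P(H|E) = P(E|H) × P(H) / P(E)

Rearranging for P(H):
P(H) = P(H|E) × P(E) / P(E|H)
     = 0.8920 × 0.2416 / 0.9180
     = 0.21550720 / 0.9180
     = 0.2348


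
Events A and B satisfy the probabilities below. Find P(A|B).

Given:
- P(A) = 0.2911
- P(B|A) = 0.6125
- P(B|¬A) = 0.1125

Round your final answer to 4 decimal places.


Bayes' theorem: P(A|B) = P(B|A) × P(A) / P(B)

Step 1: Calculate P(B) using law of total probability
P(B) = P(B|A)P(A) + P(B|¬A)P(¬A)
     = 0.6125 × 0.2911 + 0.1125 × 0.7089
     = 0.17829875 + 0.07975125
     = 0.25805000

Step 2: Apply Bayes' theorem
P(A|B) = P(B|A) × P(A) / P(B)
       = 0.17829875 / 0.25805000
       = 0.6909


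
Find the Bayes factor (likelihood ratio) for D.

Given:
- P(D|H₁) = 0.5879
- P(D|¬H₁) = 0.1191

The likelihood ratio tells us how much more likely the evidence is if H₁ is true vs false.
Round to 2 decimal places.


Likelihood Ratio (LR) = P(D|H₁) / P(D|¬H₁)

LR = 0.5879 / 0.1191
   = 4.94

The evidence is 4.94 times more likely if H₁ is true than if H₁ is false.
Since LR > 1, the evidence supports H₁ over ¬H₁.


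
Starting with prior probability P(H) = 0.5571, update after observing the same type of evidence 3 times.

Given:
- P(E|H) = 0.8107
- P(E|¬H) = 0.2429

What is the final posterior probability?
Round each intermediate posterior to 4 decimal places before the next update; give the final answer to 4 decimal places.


Sequential Bayesian updating:

Initial prior: P(H) = 0.5571

Update 1:
  P(E) = 0.8107 × 0.5571 + 0.2429 × 0.4429 = 0.45164097 + 0.10758041 = 0.55922138
  P(H|E) = 0.45164097 / 0.55922138 = 0.8076

Update 2:
  P(E) = 0.8107 × 0.8076 + 0.2429 × 0.1924 = 0.65472132 + 0.04673396 = 0.70145528
  P(H|E) = 0.65472132 / 0.70145528 = 0.9334

Update 3:
  P(E) = 0.8107 × 0.9334 + 0.2429 × 0.0666 = 0.75670738 + 0.01617714 = 0.77288452
  P(H|E) = 0.75670738 / 0.77288452 = 0.9791

Final posterior: 0.9791


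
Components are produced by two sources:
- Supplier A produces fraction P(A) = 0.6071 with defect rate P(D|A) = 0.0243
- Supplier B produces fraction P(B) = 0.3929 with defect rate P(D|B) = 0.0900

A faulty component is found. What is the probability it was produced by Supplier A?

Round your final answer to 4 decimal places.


Let A = from Supplier A, D = faulty

Given:
- P(A) = 0.6071, P(B) = 0.3929
- P(D|A) = 0.0243, P(D|B) = 0.0900

Step 1: Find P(D)
P(D) = P(D|A)P(A) + P(D|B)P(B)
     = 0.0243 × 0.6071 + 0.0900 × 0.3929
     = 0.01475253 + 0.03536100
     = 0.05011353

Step 2: Apply Bayes' theorem
P(A|D) = P(D|A)P(A) / P(D)
       = 0.01475253 / 0.05011353
       = 0.2944


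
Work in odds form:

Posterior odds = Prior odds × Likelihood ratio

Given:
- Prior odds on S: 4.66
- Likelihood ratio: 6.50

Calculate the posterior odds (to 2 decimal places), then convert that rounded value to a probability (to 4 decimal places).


Step 1: Calculate posterior odds
Posterior odds = Prior odds × LR
               = 4.66 × 6.50
               = 30.29

Step 2: Convert to probability
P(S|E) = Posterior odds / (1 + Posterior odds)
       = 30.29 / (1 + 30.29)
       = 30.29 / 31.29
       = 0.9680

The evidence increased P(S) from 0.8233 to 0.9680.


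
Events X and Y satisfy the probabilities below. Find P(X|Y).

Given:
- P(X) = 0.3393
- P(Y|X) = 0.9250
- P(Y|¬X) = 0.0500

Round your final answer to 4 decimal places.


Bayes' theorem: P(X|Y) = P(Y|X) × P(X) / P(Y)

Step 1: Calculate P(Y) using law of total probability
P(Y) = P(Y|X)P(X) + P(Y|¬X)P(¬X)
     = 0.9250 × 0.3393 + 0.0500 × 0.6607
     = 0.31385250 + 0.03303500
     = 0.34688750

Step 2: Apply Bayes' theorem
P(X|Y) = P(Y|X) × P(X) / P(Y)
       = 0.31385250 / 0.34688750
       = 0.9048


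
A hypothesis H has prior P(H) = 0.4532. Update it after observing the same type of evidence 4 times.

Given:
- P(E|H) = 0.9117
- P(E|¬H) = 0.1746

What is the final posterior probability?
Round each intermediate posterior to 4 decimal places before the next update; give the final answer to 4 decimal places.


Sequential Bayesian updating:

Initial prior: P(H) = 0.4532

Update 1:
  P(E) = 0.9117 × 0.4532 + 0.1746 × 0.5468 = 0.41318244 + 0.09547128 = 0.50865372
  P(H|E) = 0.41318244 / 0.50865372 = 0.8123

Update 2:
  P(E) = 0.9117 × 0.8123 + 0.1746 × 0.1877 = 0.74057391 + 0.03277242 = 0.77334633
  P(H|E) = 0.74057391 / 0.77334633 = 0.9576

Update 3:
  P(E) = 0.9117 × 0.9576 + 0.1746 × 0.0424 = 0.87304392 + 0.00740304 = 0.88044696
  P(H|E) = 0.87304392 / 0.88044696 = 0.9916

Update 4:
  P(E) = 0.9117 × 0.9916 + 0.1746 × 0.0084 = 0.90404172 + 0.00146664 = 0.90550836
  P(H|E) = 0.90404172 / 0.90550836 = 0.9984

Final posterior: 0.9984


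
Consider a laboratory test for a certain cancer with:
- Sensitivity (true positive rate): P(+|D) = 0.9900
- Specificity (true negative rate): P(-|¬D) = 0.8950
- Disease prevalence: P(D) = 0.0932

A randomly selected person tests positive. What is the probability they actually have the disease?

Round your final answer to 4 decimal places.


Let D = has disease, + = positive test

Given:
- P(D) = 0.0932 (prevalence)
- P(+|D) = 0.9900 (sensitivity)
- P(-|¬D) = 0.8950 (specificity)
- P(+|¬D) = 0.1050 (false positive rate = 1 - specificity)

Step 1: Find P(+)
P(+) = P(+|D)P(D) + P(+|¬D)P(¬D)
     = 0.9900 × 0.0932 + 0.1050 × 0.9068
     = 0.09226800 + 0.09521400
     = 0.18748200

Step 2: Apply Bayes' theorem for P(D|+)
P(D|+) = P(+|D)P(D) / P(+)
       = 0.09226800 / 0.18748200
       = 0.4921


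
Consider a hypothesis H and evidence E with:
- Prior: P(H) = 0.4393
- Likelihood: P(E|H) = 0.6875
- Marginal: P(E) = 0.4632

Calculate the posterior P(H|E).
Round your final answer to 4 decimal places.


Using Bayes' theorem:

P(H|E) = P(E|H) × P(H) / P(E)
       = 0.6875 × 0.4393 / 0.4632
       = 0.30201875 / 0.4632
       = 0.6520

The evidence strengthens our belief in H.
Prior: 0.4393 → Posterior: 0.6520


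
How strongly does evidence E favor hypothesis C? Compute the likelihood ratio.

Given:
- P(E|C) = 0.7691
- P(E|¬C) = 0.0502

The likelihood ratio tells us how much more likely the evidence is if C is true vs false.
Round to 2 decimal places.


Likelihood Ratio (LR) = P(E|C) / P(E|¬C)

LR = 0.7691 / 0.0502
   = 15.32

The evidence is 15.32 times more likely if C is true than if C is false.
LR > 1, so observing E raises the odds in favor of C.


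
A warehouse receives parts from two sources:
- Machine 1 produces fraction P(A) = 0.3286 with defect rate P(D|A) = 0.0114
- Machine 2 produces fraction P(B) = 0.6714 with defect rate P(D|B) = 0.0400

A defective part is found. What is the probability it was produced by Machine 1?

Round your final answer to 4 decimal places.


Let A = from Machine 1, D = defective

Given:
- P(A) = 0.3286, P(B) = 0.6714
- P(D|A) = 0.0114, P(D|B) = 0.0400

Step 1: Find P(D)
P(D) = P(D|A)P(A) + P(D|B)P(B)
     = 0.0114 × 0.3286 + 0.0400 × 0.6714
     = 0.00374604 + 0.02685600
     = 0.03060204

Step 2: Apply Bayes' theorem
P(A|D) = P(D|A)P(A) / P(D)
       = 0.00374604 / 0.03060204
       = 0.1224


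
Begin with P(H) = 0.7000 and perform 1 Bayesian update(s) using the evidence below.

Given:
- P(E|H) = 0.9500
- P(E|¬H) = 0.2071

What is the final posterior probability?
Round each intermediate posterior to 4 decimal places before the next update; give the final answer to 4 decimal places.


Sequential Bayesian updating:

Initial prior: P(H) = 0.7000

Update 1:
  P(E) = 0.9500 × 0.7000 + 0.2071 × 0.3000 = 0.66500000 + 0.06213000 = 0.72713000
  P(H|E) = 0.66500000 / 0.72713000 = 0.9146

Final posterior: 0.9146


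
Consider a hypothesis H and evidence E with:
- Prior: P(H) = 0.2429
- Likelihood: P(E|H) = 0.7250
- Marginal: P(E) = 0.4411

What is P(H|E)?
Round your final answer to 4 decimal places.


Using Bayes' theorem:

P(H|E) = P(E|H) × P(H) / P(E)
       = 0.7250 × 0.2429 / 0.4411
       = 0.17610250 / 0.4411
       = 0.3992

The evidence strengthens our belief in H.
Prior: 0.2429 → Posterior: 0.3992


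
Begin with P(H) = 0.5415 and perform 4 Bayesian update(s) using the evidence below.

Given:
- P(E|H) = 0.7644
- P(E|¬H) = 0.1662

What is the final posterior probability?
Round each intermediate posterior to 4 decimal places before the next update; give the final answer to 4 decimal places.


Sequential Bayesian updating:

Initial prior: P(H) = 0.5415

Update 1:
  P(E) = 0.7644 × 0.5415 + 0.1662 × 0.4585 = 0.41392260 + 0.07620270 = 0.49012530
  P(H|E) = 0.41392260 / 0.49012530 = 0.8445

Update 2:
  P(E) = 0.7644 × 0.8445 + 0.1662 × 0.1555 = 0.64553580 + 0.02584410 = 0.67137990
  P(H|E) = 0.64553580 / 0.67137990 = 0.9615

Update 3:
  P(E) = 0.7644 × 0.9615 + 0.1662 × 0.0385 = 0.73497060 + 0.00639870 = 0.74136930
  P(H|E) = 0.73497060 / 0.74136930 = 0.9914

Update 4:
  P(E) = 0.7644 × 0.9914 + 0.1662 × 0.0086 = 0.75782616 + 0.00142932 = 0.75925548
  P(H|E) = 0.75782616 / 0.75925548 = 0.9981

Final posterior: 0.9981


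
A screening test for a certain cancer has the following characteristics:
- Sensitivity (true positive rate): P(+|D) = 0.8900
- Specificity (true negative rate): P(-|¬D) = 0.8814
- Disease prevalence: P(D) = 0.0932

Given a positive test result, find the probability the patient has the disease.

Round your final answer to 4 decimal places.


Let D = has disease, + = positive test

Given:
- P(D) = 0.0932 (prevalence)
- P(+|D) = 0.8900 (sensitivity)
- P(-|¬D) = 0.8814 (specificity)
- P(+|¬D) = 0.1186 (false positive rate = 1 - specificity)

Step 1: Find P(+)
P(+) = P(+|D)P(D) + P(+|¬D)P(¬D)
     = 0.8900 × 0.0932 + 0.1186 × 0.9068
     = 0.08294800 + 0.10754648
     = 0.19049448

Step 2: Apply Bayes' theorem for P(D|+)
P(D|+) = P(+|D)P(D) / P(+)
       = 0.08294800 / 0.19049448
       = 0.4354


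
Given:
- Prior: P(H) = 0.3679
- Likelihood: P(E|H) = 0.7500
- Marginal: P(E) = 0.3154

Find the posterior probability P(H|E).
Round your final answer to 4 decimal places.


Using Bayes' theorem:

P(H|E) = P(E|H) × P(H) / P(E)
       = 0.7500 × 0.3679 / 0.3154
       = 0.27592500 / 0.3154
       = 0.8748

The evidence strengthens our belief in H.
Prior: 0.3679 → Posterior: 0.8748


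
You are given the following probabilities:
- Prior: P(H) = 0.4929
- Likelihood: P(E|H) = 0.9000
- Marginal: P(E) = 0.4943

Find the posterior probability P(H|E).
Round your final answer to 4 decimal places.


Using Bayes' theorem:

P(H|E) = P(E|H) × P(H) / P(E)
       = 0.9000 × 0.4929 / 0.4943
       = 0.44361000 / 0.4943
       = 0.8975

The evidence strengthens our belief in H.
Prior: 0.4929 → Posterior: 0.8975


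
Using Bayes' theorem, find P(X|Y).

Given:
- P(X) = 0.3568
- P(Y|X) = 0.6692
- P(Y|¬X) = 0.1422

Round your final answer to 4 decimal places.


Bayes' theorem: P(X|Y) = P(Y|X) × P(X) / P(Y)

Step 1: Calculate P(Y) using law of total probability
P(Y) = P(Y|X)P(X) + P(Y|¬X)P(¬X)
     = 0.6692 × 0.3568 + 0.1422 × 0.6432
     = 0.23877056 + 0.09146304
     = 0.33023360

Step 2: Apply Bayes' theorem
P(X|Y) = P(Y|X) × P(X) / P(Y)
       = 0.23877056 / 0.33023360
       = 0.7230


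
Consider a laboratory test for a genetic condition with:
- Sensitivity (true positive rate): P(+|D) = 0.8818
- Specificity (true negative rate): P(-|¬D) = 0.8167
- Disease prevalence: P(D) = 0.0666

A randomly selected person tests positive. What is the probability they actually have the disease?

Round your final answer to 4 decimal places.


Let D = has disease, + = positive test

Given:
- P(D) = 0.0666 (prevalence)
- P(+|D) = 0.8818 (sensitivity)
- P(-|¬D) = 0.8167 (specificity)
- P(+|¬D) = 0.1833 (false positive rate = 1 - specificity)

Step 1: Find P(+)
P(+) = P(+|D)P(D) + P(+|¬D)P(¬D)
     = 0.8818 × 0.0666 + 0.1833 × 0.9334
     = 0.05872788 + 0.17109222
     = 0.22982010

Step 2: Apply Bayes' theorem for P(D|+)
P(D|+) = P(+|D)P(D) / P(+)
       = 0.05872788 / 0.22982010
       = 0.2555


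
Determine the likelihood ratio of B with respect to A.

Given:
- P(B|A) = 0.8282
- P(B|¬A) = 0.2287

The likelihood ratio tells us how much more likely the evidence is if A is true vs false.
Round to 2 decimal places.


Likelihood Ratio (LR) = P(B|A) / P(B|¬A)

LR = 0.8282 / 0.2287
   = 3.62

The evidence is 3.62 times more likely if A is true than if A is false.
Because LR exceeds 1, B is evidence for A.


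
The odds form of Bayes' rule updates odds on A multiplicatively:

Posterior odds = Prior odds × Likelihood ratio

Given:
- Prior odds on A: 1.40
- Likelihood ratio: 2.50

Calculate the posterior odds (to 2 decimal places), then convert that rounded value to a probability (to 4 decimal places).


Step 1: Calculate posterior odds
Posterior odds = Prior odds × LR
               = 1.40 × 2.50
               = 3.50

Step 2: Convert to probability
P(A|E) = Posterior odds / (1 + Posterior odds)
       = 3.50 / (1 + 3.50)
       = 3.50 / 4.50
       = 0.7778

The evidence increased P(A) from 0.5833 to 0.7778.


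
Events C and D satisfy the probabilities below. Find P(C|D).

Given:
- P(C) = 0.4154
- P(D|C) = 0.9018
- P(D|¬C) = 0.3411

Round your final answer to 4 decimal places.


Bayes' theorem: P(C|D) = P(D|C) × P(C) / P(D)

Step 1: Calculate P(D) using law of total probability
P(D) = P(D|C)P(C) + P(D|¬C)P(¬C)
     = 0.9018 × 0.4154 + 0.3411 × 0.5846
     = 0.37460772 + 0.19940706
     = 0.57401478

Step 2: Apply Bayes' theorem
P(C|D) = P(D|C) × P(C) / P(D)
       = 0.37460772 / 0.57401478
       = 0.6526


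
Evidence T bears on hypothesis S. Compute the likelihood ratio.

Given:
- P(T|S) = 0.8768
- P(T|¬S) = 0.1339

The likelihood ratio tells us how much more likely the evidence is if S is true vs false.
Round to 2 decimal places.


Likelihood Ratio (LR) = P(T|S) / P(T|¬S)

LR = 0.8768 / 0.1339
   = 6.55

The evidence is 6.55 times more likely if S is true than if S is false.
Since LR > 1, the evidence supports S over ¬S.


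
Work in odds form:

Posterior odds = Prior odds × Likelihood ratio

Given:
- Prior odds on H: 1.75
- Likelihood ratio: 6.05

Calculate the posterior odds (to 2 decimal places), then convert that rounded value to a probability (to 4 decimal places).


Step 1: Calculate posterior odds
Posterior odds = Prior odds × LR
               = 1.75 × 6.05
               = 10.59

Step 2: Convert to probability
P(H|E) = Posterior odds / (1 + Posterior odds)
       = 10.59 / (1 + 10.59)
       = 10.59 / 11.59
       = 0.9137

The evidence increased P(H) from 0.6364 to 0.9137.


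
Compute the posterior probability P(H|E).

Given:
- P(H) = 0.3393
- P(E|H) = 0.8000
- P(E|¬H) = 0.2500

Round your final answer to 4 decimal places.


Bayes' theorem: P(H|E) = P(E|H) × P(H) / P(E)

Step 1: Calculate P(E) using law of total probability
P(E) = P(E|H)P(H) + P(E|¬H)P(¬H)
     = 0.8000 × 0.3393 + 0.2500 × 0.6607
     = 0.27144000 + 0.16517500
     = 0.43661500

Step 2: Apply Bayes' theorem
P(H|E) = P(E|H) × P(H) / P(E)
       = 0.27144000 / 0.43661500
       = 0.6217


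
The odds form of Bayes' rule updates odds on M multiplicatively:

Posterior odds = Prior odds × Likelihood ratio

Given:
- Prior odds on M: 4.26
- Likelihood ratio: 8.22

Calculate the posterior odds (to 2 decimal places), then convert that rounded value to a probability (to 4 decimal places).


Step 1: Calculate posterior odds
Posterior odds = Prior odds × LR
               = 4.26 × 8.22
               = 35.02

Step 2: Convert to probability
P(M|E) = Posterior odds / (1 + Posterior odds)
       = 35.02 / (1 + 35.02)
       = 35.02 / 36.02
       = 0.9722

The evidence increased P(M) from 0.8099 to 0.9722.


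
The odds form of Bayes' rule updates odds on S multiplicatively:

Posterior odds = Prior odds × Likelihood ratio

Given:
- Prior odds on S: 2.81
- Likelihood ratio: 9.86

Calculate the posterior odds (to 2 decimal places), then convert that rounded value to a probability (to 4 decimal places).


Step 1: Calculate posterior odds
Posterior odds = Prior odds × LR
               = 2.81 × 9.86
               = 27.71

Step 2: Convert to probability
P(S|E) = Posterior odds / (1 + Posterior odds)
       = 27.71 / (1 + 27.71)
       = 27.71 / 28.71
       = 0.9652

The evidence increased P(S) from 0.7375 to 0.9652.


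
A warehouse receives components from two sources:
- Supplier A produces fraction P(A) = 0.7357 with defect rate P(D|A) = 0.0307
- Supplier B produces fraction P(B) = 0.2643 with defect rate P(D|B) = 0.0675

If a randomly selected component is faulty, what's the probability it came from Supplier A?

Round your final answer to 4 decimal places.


Let A = from Supplier A, D = faulty

Given:
- P(A) = 0.7357, P(B) = 0.2643
- P(D|A) = 0.0307, P(D|B) = 0.0675

Step 1: Find P(D)
P(D) = P(D|A)P(A) + P(D|B)P(B)
     = 0.0307 × 0.7357 + 0.0675 × 0.2643
     = 0.02258599 + 0.01784025
     = 0.04042624

Step 2: Apply Bayes' theorem
P(A|D) = P(D|A)P(A) / P(D)
       = 0.02258599 / 0.04042624
       = 0.5587


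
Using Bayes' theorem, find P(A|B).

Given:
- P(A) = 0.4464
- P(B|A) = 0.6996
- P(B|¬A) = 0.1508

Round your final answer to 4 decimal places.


Bayes' theorem: P(A|B) = P(B|A) × P(A) / P(B)

Step 1: Calculate P(B) using law of total probability
P(B) = P(B|A)P(A) + P(B|¬A)P(¬A)
     = 0.6996 × 0.4464 + 0.1508 × 0.5536
     = 0.31230144 + 0.08348288
     = 0.39578432

Step 2: Apply Bayes' theorem
P(A|B) = P(B|A) × P(A) / P(B)
       = 0.31230144 / 0.39578432
       = 0.7891


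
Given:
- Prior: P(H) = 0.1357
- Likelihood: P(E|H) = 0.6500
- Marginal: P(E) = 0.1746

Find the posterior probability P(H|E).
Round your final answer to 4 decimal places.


Using Bayes' theorem:

P(H|E) = P(E|H) × P(H) / P(E)
       = 0.6500 × 0.1357 / 0.1746
       = 0.08820500 / 0.1746
       = 0.5052

The evidence strengthens our belief in H.
Prior: 0.1357 → Posterior: 0.5052


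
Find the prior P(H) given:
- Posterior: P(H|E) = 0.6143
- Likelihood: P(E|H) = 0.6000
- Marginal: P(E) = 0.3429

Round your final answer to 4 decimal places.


From Bayes' theorem: P(H|E) = P(E|H) × P(H) / P(E)

Rearranging for P(H):
P(H) = P(H|E) × P(E) / P(E|H)
     = 0.6143 × 0.3429 / 0.6000
     = 0.21064347 / 0.6000
     = 0.3511


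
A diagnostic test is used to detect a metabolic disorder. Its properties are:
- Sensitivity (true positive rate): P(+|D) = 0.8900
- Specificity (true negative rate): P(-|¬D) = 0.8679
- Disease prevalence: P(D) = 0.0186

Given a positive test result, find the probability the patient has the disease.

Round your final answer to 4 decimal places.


Let D = has disease, + = positive test

Given:
- P(D) = 0.0186 (prevalence)
- P(+|D) = 0.8900 (sensitivity)
- P(-|¬D) = 0.8679 (specificity)
- P(+|¬D) = 0.1321 (false positive rate = 1 - specificity)

Step 1: Find P(+)
P(+) = P(+|D)P(D) + P(+|¬D)P(¬D)
     = 0.8900 × 0.0186 + 0.1321 × 0.9814
     = 0.01655400 + 0.12964294
     = 0.14619694

Step 2: Apply Bayes' theorem for P(D|+)
P(D|+) = P(+|D)P(D) / P(+)
       = 0.01655400 / 0.14619694
       = 0.1132


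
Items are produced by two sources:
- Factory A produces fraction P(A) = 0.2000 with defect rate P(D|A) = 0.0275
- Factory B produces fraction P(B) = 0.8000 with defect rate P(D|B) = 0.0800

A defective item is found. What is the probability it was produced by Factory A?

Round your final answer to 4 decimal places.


Let A = from Factory A, D = defective

Given:
- P(A) = 0.2000, P(B) = 0.8000
- P(D|A) = 0.0275, P(D|B) = 0.0800

Step 1: Find P(D)
P(D) = P(D|A)P(A) + P(D|B)P(B)
     = 0.0275 × 0.2000 + 0.0800 × 0.8000
     = 0.00550000 + 0.06400000
     = 0.06950000

Step 2: Apply Bayes' theorem
P(A|D) = P(D|A)P(A) / P(D)
       = 0.00550000 / 0.06950000
       = 0.0791


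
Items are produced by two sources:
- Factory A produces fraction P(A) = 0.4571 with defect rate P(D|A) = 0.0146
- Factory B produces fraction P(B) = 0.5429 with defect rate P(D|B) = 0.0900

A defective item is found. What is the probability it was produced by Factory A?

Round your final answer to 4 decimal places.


Let A = from Factory A, D = defective

Given:
- P(A) = 0.4571, P(B) = 0.5429
- P(D|A) = 0.0146, P(D|B) = 0.0900

Step 1: Find P(D)
P(D) = P(D|A)P(A) + P(D|B)P(B)
     = 0.0146 × 0.4571 + 0.0900 × 0.5429
     = 0.00667366 + 0.04886100
     = 0.05553466

Step 2: Apply Bayes' theorem
P(A|D) = P(D|A)P(A) / P(D)
       = 0.00667366 / 0.05553466
       = 0.1202


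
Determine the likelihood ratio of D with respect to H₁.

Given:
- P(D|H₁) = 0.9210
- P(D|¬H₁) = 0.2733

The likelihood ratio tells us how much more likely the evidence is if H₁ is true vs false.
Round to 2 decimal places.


Likelihood Ratio (LR) = P(D|H₁) / P(D|¬H₁)

LR = 0.9210 / 0.2733
   = 3.37

The evidence is 3.37 times more likely if H₁ is true than if H₁ is false.
Because LR exceeds 1, D is evidence for H₁.


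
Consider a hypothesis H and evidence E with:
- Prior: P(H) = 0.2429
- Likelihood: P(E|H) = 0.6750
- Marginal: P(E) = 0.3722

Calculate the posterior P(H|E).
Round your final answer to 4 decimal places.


Using Bayes' theorem:

P(H|E) = P(E|H) × P(H) / P(E)
       = 0.6750 × 0.2429 / 0.3722
       = 0.16395750 / 0.3722
       = 0.4405

The evidence strengthens our belief in H.
Prior: 0.2429 → Posterior: 0.4405


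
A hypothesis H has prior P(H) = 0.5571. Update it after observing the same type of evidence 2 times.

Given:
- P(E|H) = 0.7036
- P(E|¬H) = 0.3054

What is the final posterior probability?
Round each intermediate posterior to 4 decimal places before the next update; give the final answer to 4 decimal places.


Sequential Bayesian updating:

Initial prior: P(H) = 0.5571

Update 1:
  P(E) = 0.7036 × 0.5571 + 0.3054 × 0.4429 = 0.39197556 + 0.13526166 = 0.52723722
  P(H|E) = 0.39197556 / 0.52723722 = 0.7435

Update 2:
  P(E) = 0.7036 × 0.7435 + 0.3054 × 0.2565 = 0.52312660 + 0.07833510 = 0.60146170
  P(H|E) = 0.52312660 / 0.60146170 = 0.8698

Final posterior: 0.8698


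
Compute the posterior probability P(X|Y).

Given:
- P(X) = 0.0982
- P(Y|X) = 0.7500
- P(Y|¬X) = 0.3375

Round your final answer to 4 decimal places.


Bayes' theorem: P(X|Y) = P(Y|X) × P(X) / P(Y)

Step 1: Calculate P(Y) using law of total probability
P(Y) = P(Y|X)P(X) + P(Y|¬X)P(¬X)
     = 0.7500 × 0.0982 + 0.3375 × 0.9018
     = 0.07365000 + 0.30435750
     = 0.37800750

Step 2: Apply Bayes' theorem
P(X|Y) = P(Y|X) × P(X) / P(Y)
       = 0.07365000 / 0.37800750
       = 0.1948


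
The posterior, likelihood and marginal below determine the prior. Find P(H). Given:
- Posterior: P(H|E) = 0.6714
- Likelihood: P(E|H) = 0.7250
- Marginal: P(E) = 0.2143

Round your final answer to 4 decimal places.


From Bayes' theorem: P(H|E) = P(E|H) × P(H) / P(E)

Rearranging for P(H):
P(H) = P(H|E) × P(E) / P(E|H)
     = 0.6714 × 0.2143 / 0.7250
     = 0.14388102 / 0.7250
     = 0.1985


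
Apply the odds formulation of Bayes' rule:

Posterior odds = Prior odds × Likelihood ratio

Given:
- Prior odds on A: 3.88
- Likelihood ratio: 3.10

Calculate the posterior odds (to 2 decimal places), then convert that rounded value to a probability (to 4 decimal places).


Step 1: Calculate posterior odds
Posterior odds = Prior odds × LR
               = 3.88 × 3.10
               = 12.03

Step 2: Convert to probability
P(A|E) = Posterior odds / (1 + Posterior odds)
       = 12.03 / (1 + 12.03)
       = 12.03 / 13.03
       = 0.9233

The evidence increased P(A) from 0.7951 to 0.9233.


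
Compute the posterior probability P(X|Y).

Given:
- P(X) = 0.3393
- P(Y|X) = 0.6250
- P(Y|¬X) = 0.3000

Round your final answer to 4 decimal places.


Bayes' theorem: P(X|Y) = P(Y|X) × P(X) / P(Y)

Step 1: Calculate P(Y) using law of total probability
P(Y) = P(Y|X)P(X) + P(Y|¬X)P(¬X)
     = 0.6250 × 0.3393 + 0.3000 × 0.6607
     = 0.21206250 + 0.19821000
     = 0.41027250

Step 2: Apply Bayes' theorem
P(X|Y) = P(Y|X) × P(X) / P(Y)
       = 0.21206250 / 0.41027250
       = 0.5169


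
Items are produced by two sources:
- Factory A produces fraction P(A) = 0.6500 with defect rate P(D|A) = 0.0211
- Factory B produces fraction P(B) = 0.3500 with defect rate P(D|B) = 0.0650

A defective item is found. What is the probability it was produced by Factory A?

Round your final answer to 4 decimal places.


Let A = from Factory A, D = defective

Given:
- P(A) = 0.6500, P(B) = 0.3500
- P(D|A) = 0.0211, P(D|B) = 0.0650

Step 1: Find P(D)
P(D) = P(D|A)P(A) + P(D|B)P(B)
     = 0.0211 × 0.6500 + 0.0650 × 0.3500
     = 0.01371500 + 0.02275000
     = 0.03646500

Step 2: Apply Bayes' theorem
P(A|D) = P(D|A)P(A) / P(D)
       = 0.01371500 / 0.03646500
       = 0.3761


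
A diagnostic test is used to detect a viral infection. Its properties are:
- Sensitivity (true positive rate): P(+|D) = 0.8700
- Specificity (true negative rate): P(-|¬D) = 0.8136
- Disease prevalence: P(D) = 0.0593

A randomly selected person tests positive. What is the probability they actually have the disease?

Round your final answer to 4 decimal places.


Let D = has disease, + = positive test

Given:
- P(D) = 0.0593 (prevalence)
- P(+|D) = 0.8700 (sensitivity)
- P(-|¬D) = 0.8136 (specificity)
- P(+|¬D) = 0.1864 (false positive rate = 1 - specificity)

Step 1: Find P(+)
P(+) = P(+|D)P(D) + P(+|¬D)P(¬D)
     = 0.8700 × 0.0593 + 0.1864 × 0.9407
     = 0.05159100 + 0.17534648
     = 0.22693748

Step 2: Apply Bayes' theorem for P(D|+)
P(D|+) = P(+|D)P(D) / P(+)
       = 0.05159100 / 0.22693748
       = 0.2273


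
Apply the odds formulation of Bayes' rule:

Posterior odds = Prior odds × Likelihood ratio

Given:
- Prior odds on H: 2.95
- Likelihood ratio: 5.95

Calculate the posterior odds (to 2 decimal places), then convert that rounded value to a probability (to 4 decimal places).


Step 1: Calculate posterior odds
Posterior odds = Prior odds × LR
               = 2.95 × 5.95
               = 17.55

Step 2: Convert to probability
P(H|E) = Posterior odds / (1 + Posterior odds)
       = 17.55 / (1 + 17.55)
       = 17.55 / 18.55
       = 0.9461

The evidence increased P(H) from 0.7468 to 0.9461.


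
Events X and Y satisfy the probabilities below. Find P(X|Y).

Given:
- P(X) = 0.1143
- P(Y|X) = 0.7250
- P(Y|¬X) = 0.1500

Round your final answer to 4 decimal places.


Bayes' theorem: P(X|Y) = P(Y|X) × P(X) / P(Y)

Step 1: Calculate P(Y) using law of total probability
P(Y) = P(Y|X)P(X) + P(Y|¬X)P(¬X)
     = 0.7250 × 0.1143 + 0.1500 × 0.8857
     = 0.08286750 + 0.13285500
     = 0.21572250

Step 2: Apply Bayes' theorem
P(X|Y) = P(Y|X) × P(X) / P(Y)
       = 0.08286750 / 0.21572250
       = 0.3841


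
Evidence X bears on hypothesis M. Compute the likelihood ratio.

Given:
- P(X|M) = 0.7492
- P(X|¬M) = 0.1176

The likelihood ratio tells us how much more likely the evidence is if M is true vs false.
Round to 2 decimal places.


Likelihood Ratio (LR) = P(X|M) / P(X|¬M)

LR = 0.7492 / 0.1176
   = 6.37

The evidence is 6.37 times more likely if M is true than if M is false.
LR > 1, so observing X raises the odds in favor of M.


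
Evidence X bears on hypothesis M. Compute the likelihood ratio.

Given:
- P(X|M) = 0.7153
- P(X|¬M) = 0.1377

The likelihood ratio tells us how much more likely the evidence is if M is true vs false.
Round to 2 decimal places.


Likelihood Ratio (LR) = P(X|M) / P(X|¬M)

LR = 0.7153 / 0.1377
   = 5.19

The evidence is 5.19 times more likely if M is true than if M is false.
Because LR exceeds 1, X is evidence for M.


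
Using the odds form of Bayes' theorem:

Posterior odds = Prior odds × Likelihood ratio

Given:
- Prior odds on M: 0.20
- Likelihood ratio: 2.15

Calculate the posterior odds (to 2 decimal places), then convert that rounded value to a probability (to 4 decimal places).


Step 1: Calculate posterior odds
Posterior odds = Prior odds × LR
               = 0.20 × 2.15
               = 0.43

Step 2: Convert to probability
P(M|E) = Posterior odds / (1 + Posterior odds)
       = 0.43 / (1 + 0.43)
       = 0.43 / 1.43
       = 0.3007

The evidence increased P(M) from 0.1667 to 0.3007.


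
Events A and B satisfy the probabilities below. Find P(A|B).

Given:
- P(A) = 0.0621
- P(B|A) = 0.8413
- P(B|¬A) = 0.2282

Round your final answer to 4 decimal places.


Bayes' theorem: P(A|B) = P(B|A) × P(A) / P(B)

Step 1: Calculate P(B) using law of total probability
P(B) = P(B|A)P(A) + P(B|¬A)P(¬A)
     = 0.8413 × 0.0621 + 0.2282 × 0.9379
     = 0.05224473 + 0.21402878
     = 0.26627351

Step 2: Apply Bayes' theorem
P(A|B) = P(B|A) × P(A) / P(B)
       = 0.05224473 / 0.26627351
       = 0.1962


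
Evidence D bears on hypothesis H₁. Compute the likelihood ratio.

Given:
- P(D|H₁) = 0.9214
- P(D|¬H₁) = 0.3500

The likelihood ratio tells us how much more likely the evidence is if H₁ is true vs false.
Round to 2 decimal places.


Likelihood Ratio (LR) = P(D|H₁) / P(D|¬H₁)

LR = 0.9214 / 0.3500
   = 2.63

The evidence is 2.63 times more likely if H₁ is true than if H₁ is false.
Because LR exceeds 1, D is evidence for H₁.


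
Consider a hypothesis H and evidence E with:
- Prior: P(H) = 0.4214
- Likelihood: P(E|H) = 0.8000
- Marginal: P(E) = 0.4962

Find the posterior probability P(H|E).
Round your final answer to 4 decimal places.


Using Bayes' theorem:

P(H|E) = P(E|H) × P(H) / P(E)
       = 0.8000 × 0.4214 / 0.4962
       = 0.33712000 / 0.4962
       = 0.6794

The evidence strengthens our belief in H.
Prior: 0.4214 → Posterior: 0.6794


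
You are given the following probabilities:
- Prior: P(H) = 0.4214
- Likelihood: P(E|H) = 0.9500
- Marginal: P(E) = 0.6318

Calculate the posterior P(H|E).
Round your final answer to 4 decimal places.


Using Bayes' theorem:

P(H|E) = P(E|H) × P(H) / P(E)
       = 0.9500 × 0.4214 / 0.6318
       = 0.40033000 / 0.6318
       = 0.6336

The evidence strengthens our belief in H.
Prior: 0.4214 → Posterior: 0.6336


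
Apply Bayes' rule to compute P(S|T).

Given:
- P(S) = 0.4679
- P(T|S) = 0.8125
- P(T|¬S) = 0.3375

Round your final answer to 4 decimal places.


Bayes' theorem: P(S|T) = P(T|S) × P(S) / P(T)

Step 1: Calculate P(T) using law of total probability
P(T) = P(T|S)P(S) + P(T|¬S)P(¬S)
     = 0.8125 × 0.4679 + 0.3375 × 0.5321
     = 0.38016875 + 0.17958375
     = 0.55975250

Step 2: Apply Bayes' theorem
P(S|T) = P(T|S) × P(S) / P(T)
       = 0.38016875 / 0.55975250
       = 0.6792


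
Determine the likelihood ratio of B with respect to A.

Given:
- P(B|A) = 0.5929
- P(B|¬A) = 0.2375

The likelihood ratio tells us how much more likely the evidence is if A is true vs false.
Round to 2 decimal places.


Likelihood Ratio (LR) = P(B|A) / P(B|¬A)

LR = 0.5929 / 0.2375
   = 2.50

The evidence is 2.50 times more likely if A is true than if A is false.
LR > 1, so observing B raises the odds in favor of A.


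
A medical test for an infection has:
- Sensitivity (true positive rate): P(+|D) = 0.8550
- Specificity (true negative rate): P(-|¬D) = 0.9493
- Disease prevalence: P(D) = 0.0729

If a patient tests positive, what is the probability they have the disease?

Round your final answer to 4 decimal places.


Let D = has disease, + = positive test

Given:
- P(D) = 0.0729 (prevalence)
- P(+|D) = 0.8550 (sensitivity)
- P(-|¬D) = 0.9493 (specificity)
- P(+|¬D) = 0.0507 (false positive rate = 1 - specificity)

Step 1: Find P(+)
P(+) = P(+|D)P(D) + P(+|¬D)P(¬D)
     = 0.8550 × 0.0729 + 0.0507 × 0.9271
     = 0.06232950 + 0.04700397
     = 0.10933347

Step 2: Apply Bayes' theorem for P(D|+)
P(D|+) = P(+|D)P(D) / P(+)
       = 0.06232950 / 0.10933347
       = 0.5701


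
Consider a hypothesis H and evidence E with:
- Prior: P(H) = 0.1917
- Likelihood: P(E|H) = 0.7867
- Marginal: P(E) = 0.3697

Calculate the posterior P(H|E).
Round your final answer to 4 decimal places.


Using Bayes' theorem:

P(H|E) = P(E|H) × P(H) / P(E)
       = 0.7867 × 0.1917 / 0.3697
       = 0.15081039 / 0.3697
       = 0.4079

The evidence strengthens our belief in H.
Prior: 0.1917 → Posterior: 0.4079


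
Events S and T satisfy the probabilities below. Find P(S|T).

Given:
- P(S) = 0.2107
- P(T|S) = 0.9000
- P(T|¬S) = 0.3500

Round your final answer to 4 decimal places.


Bayes' theorem: P(S|T) = P(T|S) × P(S) / P(T)

Step 1: Calculate P(T) using law of total probability
P(T) = P(T|S)P(S) + P(T|¬S)P(¬S)
     = 0.9000 × 0.2107 + 0.3500 × 0.7893
     = 0.18963000 + 0.27625500
     = 0.46588500

Step 2: Apply Bayes' theorem
P(S|T) = P(T|S) × P(S) / P(T)
       = 0.18963000 / 0.46588500
       = 0.4070
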